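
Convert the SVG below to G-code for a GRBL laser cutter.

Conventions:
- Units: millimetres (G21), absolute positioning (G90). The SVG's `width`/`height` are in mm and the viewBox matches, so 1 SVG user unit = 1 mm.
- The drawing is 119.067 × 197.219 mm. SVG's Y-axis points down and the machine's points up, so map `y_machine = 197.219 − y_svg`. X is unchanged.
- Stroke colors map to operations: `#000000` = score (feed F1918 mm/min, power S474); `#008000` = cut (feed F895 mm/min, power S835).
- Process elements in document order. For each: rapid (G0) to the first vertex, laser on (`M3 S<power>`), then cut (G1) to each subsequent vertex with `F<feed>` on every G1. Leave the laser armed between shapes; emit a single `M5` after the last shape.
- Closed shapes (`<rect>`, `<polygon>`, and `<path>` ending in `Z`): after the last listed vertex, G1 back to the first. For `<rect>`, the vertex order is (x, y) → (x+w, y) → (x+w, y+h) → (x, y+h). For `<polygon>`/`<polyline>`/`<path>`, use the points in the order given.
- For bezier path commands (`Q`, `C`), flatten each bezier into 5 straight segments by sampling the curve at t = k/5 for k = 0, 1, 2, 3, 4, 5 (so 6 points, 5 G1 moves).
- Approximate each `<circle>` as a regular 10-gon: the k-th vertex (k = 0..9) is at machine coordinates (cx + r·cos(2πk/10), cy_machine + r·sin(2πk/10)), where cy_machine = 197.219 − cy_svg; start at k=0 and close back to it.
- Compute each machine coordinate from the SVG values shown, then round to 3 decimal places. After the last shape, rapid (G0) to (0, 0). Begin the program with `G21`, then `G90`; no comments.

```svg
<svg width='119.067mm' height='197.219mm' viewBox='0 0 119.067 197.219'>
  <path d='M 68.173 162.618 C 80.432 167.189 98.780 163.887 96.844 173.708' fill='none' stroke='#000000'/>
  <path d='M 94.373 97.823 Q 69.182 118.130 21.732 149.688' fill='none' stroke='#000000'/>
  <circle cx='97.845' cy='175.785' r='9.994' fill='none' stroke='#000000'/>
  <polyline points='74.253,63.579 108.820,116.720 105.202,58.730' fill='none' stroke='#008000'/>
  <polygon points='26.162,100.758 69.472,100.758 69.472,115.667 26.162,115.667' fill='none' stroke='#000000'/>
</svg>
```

Since the viewBox matches the mm dimensions, user units are millimetres directly. The only transform is the Y-flip y_m = 197.219 − y_svg.

Shape 1 is a cubic bezier drawn with `<path>`. Its stroke #000000 means score at S474, F1918. After flipping Y the toolpath is (68.173,34.601) → (76.048,32.635) → (84.119,31.551) → (91.119,30.341) → (95.783,27.997) → (96.844,23.511).

Shape 2 is a quadratic bezier drawn with `<path>`. Its stroke #000000 means score at S474, F1918. After flipping Y the toolpath is (94.373,99.396) → (83.406,90.823) → (70.659,81.350) → (56.131,70.977) → (39.822,59.704) → (21.732,47.531).

Shape 3 is a circle drawn with `<circle>`. Its stroke #000000 means score at S474, F1918. After flipping Y the toolpath is (107.839,21.434) → (105.930,27.308) → (100.933,30.939) → (94.757,30.939) → (89.760,27.308) → (87.851,21.434) → (89.760,15.560) → (94.757,11.929) → (100.933,11.929) → (105.930,15.560) → (107.839,21.434), returning to the start.

Shape 4 is a open polyline drawn with `<polyline>`. Its stroke #008000 means cut at S835, F895. After flipping Y the toolpath is (74.253,133.640) → (108.820,80.499) → (105.202,138.489).

Shape 5 is a rectangle drawn with `<polygon>`. Its stroke #000000 means score at S474, F1918. After flipping Y the toolpath is (26.162,96.461) → (69.472,96.461) → (69.472,81.552) → (26.162,81.552) → (26.162,96.461), returning to the start.

G21
G90
G0 X68.173 Y34.601
M3 S474
G1 X76.048 Y32.635 F1918
G1 X84.119 Y31.551 F1918
G1 X91.119 Y30.341 F1918
G1 X95.783 Y27.997 F1918
G1 X96.844 Y23.511 F1918
G0 X94.373 Y99.396
M3 S474
G1 X83.406 Y90.823 F1918
G1 X70.659 Y81.350 F1918
G1 X56.131 Y70.977 F1918
G1 X39.822 Y59.704 F1918
G1 X21.732 Y47.531 F1918
G0 X107.839 Y21.434
M3 S474
G1 X105.930 Y27.308 F1918
G1 X100.933 Y30.939 F1918
G1 X94.757 Y30.939 F1918
G1 X89.760 Y27.308 F1918
G1 X87.851 Y21.434 F1918
G1 X89.760 Y15.560 F1918
G1 X94.757 Y11.929 F1918
G1 X100.933 Y11.929 F1918
G1 X105.930 Y15.560 F1918
G1 X107.839 Y21.434 F1918
G0 X74.253 Y133.640
M3 S835
G1 X108.820 Y80.499 F895
G1 X105.202 Y138.489 F895
G0 X26.162 Y96.461
M3 S474
G1 X69.472 Y96.461 F1918
G1 X69.472 Y81.552 F1918
G1 X26.162 Y81.552 F1918
G1 X26.162 Y96.461 F1918
M5
G0 X0.000 Y0.000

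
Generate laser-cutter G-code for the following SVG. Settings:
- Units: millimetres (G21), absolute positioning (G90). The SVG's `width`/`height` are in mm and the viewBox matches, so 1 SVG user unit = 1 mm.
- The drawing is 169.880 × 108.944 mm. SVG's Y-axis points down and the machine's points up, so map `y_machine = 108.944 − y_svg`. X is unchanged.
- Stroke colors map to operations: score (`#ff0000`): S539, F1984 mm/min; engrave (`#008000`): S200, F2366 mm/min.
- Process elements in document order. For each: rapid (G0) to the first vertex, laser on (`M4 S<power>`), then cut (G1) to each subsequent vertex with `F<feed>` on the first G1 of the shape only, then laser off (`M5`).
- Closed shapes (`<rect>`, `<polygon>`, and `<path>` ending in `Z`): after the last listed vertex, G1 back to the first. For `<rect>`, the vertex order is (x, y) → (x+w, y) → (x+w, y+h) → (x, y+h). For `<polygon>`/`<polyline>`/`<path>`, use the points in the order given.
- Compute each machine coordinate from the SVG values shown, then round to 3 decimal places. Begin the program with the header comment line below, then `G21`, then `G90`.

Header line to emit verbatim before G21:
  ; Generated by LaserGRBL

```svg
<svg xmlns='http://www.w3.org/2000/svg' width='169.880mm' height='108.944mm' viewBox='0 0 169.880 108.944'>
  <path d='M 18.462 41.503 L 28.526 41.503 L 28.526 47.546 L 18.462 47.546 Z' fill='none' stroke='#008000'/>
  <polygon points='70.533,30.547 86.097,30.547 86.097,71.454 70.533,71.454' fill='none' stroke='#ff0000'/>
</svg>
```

; Generated by LaserGRBL
G21
G90
G0 X18.462 Y67.441
M4 S200
G1 X28.526 Y67.441 F2366
G1 X28.526 Y61.398
G1 X18.462 Y61.398
G1 X18.462 Y67.441
M5
G0 X70.533 Y78.397
M4 S539
G1 X86.097 Y78.397 F1984
G1 X86.097 Y37.490
G1 X70.533 Y37.490
G1 X70.533 Y78.397
M5

viewBox `0 0 169.880 108.944` with mm width/height → 1 unit = 1 mm. Flip: y_m = 108.944 − y_svg.

**Shape 1** — `<path>` rectangle, stroke `#008000` → engrave (S200, F2366). Machine vertices: (18.462,67.441) → (28.526,67.441) → (28.526,61.398) → (18.462,61.398) → (18.462,67.441). Closed: final G1 returns to the first vertex.

**Shape 2** — `<polygon>` rectangle, stroke `#ff0000` → score (S539, F1984). Machine vertices: (70.533,78.397) → (86.097,78.397) → (86.097,37.490) → (70.533,37.490) → (70.533,78.397). Closed: final G1 returns to the first vertex.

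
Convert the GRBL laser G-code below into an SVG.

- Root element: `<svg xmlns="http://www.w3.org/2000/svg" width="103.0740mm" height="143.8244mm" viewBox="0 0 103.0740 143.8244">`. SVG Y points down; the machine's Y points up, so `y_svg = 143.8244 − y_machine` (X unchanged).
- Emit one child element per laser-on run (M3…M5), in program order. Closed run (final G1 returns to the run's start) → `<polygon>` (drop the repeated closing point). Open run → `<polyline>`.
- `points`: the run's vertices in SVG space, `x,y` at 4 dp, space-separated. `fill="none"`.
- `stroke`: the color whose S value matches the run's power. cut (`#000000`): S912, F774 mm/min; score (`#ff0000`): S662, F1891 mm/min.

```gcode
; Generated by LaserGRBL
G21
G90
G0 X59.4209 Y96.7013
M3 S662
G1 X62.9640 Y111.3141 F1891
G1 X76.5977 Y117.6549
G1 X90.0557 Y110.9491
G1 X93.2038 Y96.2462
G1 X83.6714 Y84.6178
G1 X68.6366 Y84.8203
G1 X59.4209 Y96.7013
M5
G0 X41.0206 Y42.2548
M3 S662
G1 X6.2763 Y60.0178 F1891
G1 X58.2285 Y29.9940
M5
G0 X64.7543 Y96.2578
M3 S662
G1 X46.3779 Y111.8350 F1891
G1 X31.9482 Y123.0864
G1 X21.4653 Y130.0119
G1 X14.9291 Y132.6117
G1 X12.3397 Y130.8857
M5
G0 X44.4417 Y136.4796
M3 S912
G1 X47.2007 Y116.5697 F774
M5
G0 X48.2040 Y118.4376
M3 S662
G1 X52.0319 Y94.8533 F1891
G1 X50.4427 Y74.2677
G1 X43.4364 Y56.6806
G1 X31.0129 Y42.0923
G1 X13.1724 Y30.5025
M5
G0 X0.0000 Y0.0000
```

y_svg = 143.8244 − y_m.

[1] S662→`#ff0000` (score); closed run; points: 59.4209,47.1231 62.9640,32.5103 76.5977,26.1695 90.0557,32.8753 93.2038,47.5782 83.6714,59.2066 68.6366,59.0041

[2] S662→`#ff0000` (score); open run; points: 41.0206,101.5696 6.2763,83.8066 58.2285,113.8304

[3] S662→`#ff0000` (score); open run; points: 64.7543,47.5666 46.3779,31.9894 31.9482,20.7380 21.4653,13.8125 14.9291,11.2127 12.3397,12.9387

[4] S912→`#000000` (cut); open run; points: 44.4417,7.3448 47.2007,27.2547

[5] S662→`#ff0000` (score); open run; points: 48.2040,25.3868 52.0319,48.9711 50.4427,69.5567 43.4364,87.1438 31.0129,101.7321 13.1724,113.3219

<svg xmlns="http://www.w3.org/2000/svg" width="103.0740mm" height="143.8244mm" viewBox="0 0 103.0740 143.8244">
  <polygon points="59.4209,47.1231 62.9640,32.5103 76.5977,26.1695 90.0557,32.8753 93.2038,47.5782 83.6714,59.2066 68.6366,59.0041" fill="none" stroke="#ff0000"/>
  <polyline points="41.0206,101.5696 6.2763,83.8066 58.2285,113.8304" fill="none" stroke="#ff0000"/>
  <polyline points="64.7543,47.5666 46.3779,31.9894 31.9482,20.7380 21.4653,13.8125 14.9291,11.2127 12.3397,12.9387" fill="none" stroke="#ff0000"/>
  <polyline points="44.4417,7.3448 47.2007,27.2547" fill="none" stroke="#000000"/>
  <polyline points="48.2040,25.3868 52.0319,48.9711 50.4427,69.5567 43.4364,87.1438 31.0129,101.7321 13.1724,113.3219" fill="none" stroke="#ff0000"/>
</svg>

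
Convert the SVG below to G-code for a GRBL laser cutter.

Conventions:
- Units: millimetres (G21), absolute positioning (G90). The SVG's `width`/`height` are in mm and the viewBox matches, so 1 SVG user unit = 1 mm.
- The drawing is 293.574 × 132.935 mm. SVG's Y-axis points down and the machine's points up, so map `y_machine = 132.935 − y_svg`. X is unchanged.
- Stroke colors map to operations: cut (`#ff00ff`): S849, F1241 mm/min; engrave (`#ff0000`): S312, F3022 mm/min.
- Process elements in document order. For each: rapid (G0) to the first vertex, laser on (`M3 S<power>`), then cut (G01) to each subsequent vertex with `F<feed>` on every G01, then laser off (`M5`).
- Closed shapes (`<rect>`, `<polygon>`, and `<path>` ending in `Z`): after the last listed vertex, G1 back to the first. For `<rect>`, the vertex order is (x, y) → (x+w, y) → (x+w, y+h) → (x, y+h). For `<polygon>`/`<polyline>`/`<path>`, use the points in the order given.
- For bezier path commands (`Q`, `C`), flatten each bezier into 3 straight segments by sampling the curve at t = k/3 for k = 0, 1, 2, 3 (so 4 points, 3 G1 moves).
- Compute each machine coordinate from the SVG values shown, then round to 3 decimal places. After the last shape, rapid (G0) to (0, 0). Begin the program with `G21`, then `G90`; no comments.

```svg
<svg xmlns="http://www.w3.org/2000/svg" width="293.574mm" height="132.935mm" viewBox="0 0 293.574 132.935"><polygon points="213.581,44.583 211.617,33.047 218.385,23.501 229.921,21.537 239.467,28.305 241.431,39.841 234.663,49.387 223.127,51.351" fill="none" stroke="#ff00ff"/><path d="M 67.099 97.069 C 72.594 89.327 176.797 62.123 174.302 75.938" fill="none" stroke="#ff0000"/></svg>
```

G21
G90
G0 X213.581 Y88.352
M3 S849
G01 X211.617 Y99.888 F1241
G01 X218.385 Y109.434 F1241
G01 X229.921 Y111.398 F1241
G01 X239.467 Y104.630 F1241
G01 X241.431 Y93.094 F1241
G01 X234.663 Y83.548 F1241
G01 X223.127 Y81.584 F1241
G01 X213.581 Y88.352 F1241
M5
G0 X67.099 Y35.866
M3 S312
G01 X97.889 Y47.855 F3022
G01 X148.839 Y59.379 F3022
G01 X174.302 Y56.997 F3022
M5
G0 X0.000 Y0.000

viewBox `0 0 293.574 132.935` with mm width/height → 1 unit = 1 mm. Flip: y_m = 132.935 − y_svg.

**Shape 1** — `<polygon>` regular polygon, stroke `#ff00ff` → cut (S849, F1241). Machine vertices: (213.581,88.352) → (211.617,99.888) → (218.385,109.434) → (229.921,111.398) → (239.467,104.630) → (241.431,93.094) → (234.663,83.548) → (223.127,81.584) → (213.581,88.352). Closed: final G1 returns to the first vertex.

**Shape 2** — `<path>` cubic bezier, stroke `#ff0000` → engrave (S312, F3022). Control points (SVG): P0=(67.099,97.069), P1=(72.594,89.327), P2=(176.797,62.123), P3=(174.302,75.938); sampled at t=k/3. Machine vertices: (67.099,35.866) → (97.889,47.855) → (148.839,59.379) → (174.302,56.997). Open path.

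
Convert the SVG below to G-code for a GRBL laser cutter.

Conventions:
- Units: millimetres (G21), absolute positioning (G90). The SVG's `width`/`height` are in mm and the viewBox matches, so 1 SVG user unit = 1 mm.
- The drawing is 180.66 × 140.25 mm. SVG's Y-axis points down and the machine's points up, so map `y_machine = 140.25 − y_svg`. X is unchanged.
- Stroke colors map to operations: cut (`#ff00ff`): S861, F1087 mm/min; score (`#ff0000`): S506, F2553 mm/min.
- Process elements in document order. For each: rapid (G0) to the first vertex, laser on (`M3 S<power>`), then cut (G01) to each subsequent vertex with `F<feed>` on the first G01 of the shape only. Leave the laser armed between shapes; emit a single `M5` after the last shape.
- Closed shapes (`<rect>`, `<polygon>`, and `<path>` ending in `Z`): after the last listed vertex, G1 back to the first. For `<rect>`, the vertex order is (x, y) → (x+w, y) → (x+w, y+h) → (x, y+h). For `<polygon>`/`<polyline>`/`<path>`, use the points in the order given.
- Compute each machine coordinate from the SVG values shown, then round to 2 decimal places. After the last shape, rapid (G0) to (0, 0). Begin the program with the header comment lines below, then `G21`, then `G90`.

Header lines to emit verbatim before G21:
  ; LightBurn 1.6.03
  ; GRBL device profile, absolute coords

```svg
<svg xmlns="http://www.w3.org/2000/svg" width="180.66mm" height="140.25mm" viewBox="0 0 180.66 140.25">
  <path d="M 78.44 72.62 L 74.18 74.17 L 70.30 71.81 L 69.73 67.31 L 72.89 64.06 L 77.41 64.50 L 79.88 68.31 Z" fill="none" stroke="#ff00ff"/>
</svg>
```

Since the viewBox matches the mm dimensions, user units are millimetres directly. The only transform is the Y-flip y_m = 140.25 − y_svg.

Shape 1 is a regular polygon drawn with `<path>`. Its stroke #ff00ff means cut at S861, F1087. After flipping Y the toolpath is (78.44,67.63) → (74.18,66.08) → (70.30,68.44) → (69.73,72.94) → (72.89,76.19) → (77.41,75.75) → (79.88,71.94) → (78.44,67.63), returning to the start.

; LightBurn 1.6.03
; GRBL device profile, absolute coords
G21
G90
G0 X78.44 Y67.63
M3 S861
G01 X74.18 Y66.08 F1087
G01 X70.30 Y68.44
G01 X69.73 Y72.94
G01 X72.89 Y76.19
G01 X77.41 Y75.75
G01 X79.88 Y71.94
G01 X78.44 Y67.63
M5
G0 X0.00 Y0.00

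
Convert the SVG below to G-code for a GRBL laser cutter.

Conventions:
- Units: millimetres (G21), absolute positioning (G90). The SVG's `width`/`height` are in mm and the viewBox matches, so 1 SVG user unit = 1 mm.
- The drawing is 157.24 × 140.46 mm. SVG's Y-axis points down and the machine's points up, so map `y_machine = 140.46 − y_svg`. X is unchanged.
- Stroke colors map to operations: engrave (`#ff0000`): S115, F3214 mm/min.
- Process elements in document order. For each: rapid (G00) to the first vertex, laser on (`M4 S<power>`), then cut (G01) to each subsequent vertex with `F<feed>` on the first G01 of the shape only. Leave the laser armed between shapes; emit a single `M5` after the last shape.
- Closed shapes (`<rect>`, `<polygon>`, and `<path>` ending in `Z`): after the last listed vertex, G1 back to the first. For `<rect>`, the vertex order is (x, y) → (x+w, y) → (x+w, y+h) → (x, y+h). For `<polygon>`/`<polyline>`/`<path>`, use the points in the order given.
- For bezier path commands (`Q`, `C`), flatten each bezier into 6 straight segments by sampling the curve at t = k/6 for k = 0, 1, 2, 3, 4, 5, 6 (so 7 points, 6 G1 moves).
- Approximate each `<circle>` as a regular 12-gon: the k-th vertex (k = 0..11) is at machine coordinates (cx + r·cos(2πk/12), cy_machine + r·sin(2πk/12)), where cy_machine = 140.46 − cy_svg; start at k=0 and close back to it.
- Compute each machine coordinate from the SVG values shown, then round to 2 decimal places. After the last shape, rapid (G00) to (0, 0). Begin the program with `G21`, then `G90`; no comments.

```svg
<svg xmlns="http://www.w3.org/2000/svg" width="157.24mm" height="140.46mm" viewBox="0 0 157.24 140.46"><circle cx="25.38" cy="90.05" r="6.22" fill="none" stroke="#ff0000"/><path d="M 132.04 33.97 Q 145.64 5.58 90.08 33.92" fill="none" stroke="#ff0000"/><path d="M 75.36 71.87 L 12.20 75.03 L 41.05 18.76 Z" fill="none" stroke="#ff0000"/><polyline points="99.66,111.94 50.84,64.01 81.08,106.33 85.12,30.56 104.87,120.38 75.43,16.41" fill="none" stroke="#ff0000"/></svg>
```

G21
G90
G00 X31.60 Y50.41
M4 S115
G01 X30.77 Y53.52 F3214
G01 X28.49 Y55.80
G01 X25.38 Y56.63
G01 X22.27 Y55.80
G01 X19.99 Y53.52
G01 X19.16 Y50.41
G01 X19.99 Y47.30
G01 X22.27 Y45.02
G01 X25.38 Y44.19
G01 X28.49 Y45.02
G01 X30.77 Y47.30
G01 X31.60 Y50.41
G00 X132.04 Y106.49
M4 S115
G01 X134.65 Y114.38 F3214
G01 X133.42 Y119.11
G01 X128.35 Y120.70
G01 X119.44 Y119.13
G01 X106.68 Y114.41
G01 X90.08 Y106.54
G00 X75.36 Y68.59
M4 S115
G01 X12.20 Y65.43 F3214
G01 X41.05 Y121.70
G01 X75.36 Y68.59
G00 X99.66 Y28.52
M4 S115
G01 X50.84 Y76.45 F3214
G01 X81.08 Y34.13
G01 X85.12 Y109.90
G01 X104.87 Y20.08
G01 X75.43 Y124.05
M5
G00 X0.00 Y0.00

1 u = 1 mm; y_m = 140.46 − y.

[1] `<circle>` circle, #ff0000→engrave S115 F3214: (31.60,50.41) → (30.77,53.52) → (28.49,55.80) → (25.38,56.63) → (22.27,55.80) → (19.99,53.52) → (19.16,50.41) → (19.99,47.30) → (22.27,45.02) → (25.38,44.19) → (28.49,45.02) → (30.77,47.30) → (31.60,50.41) (closed)

[2] `<path>` quadratic bezier, #ff0000→engrave S115 F3214: (132.04,106.49) → (134.65,114.38) → (133.42,119.11) → (128.35,120.70) → (119.44,119.13) → (106.68,114.41) → (90.08,106.54)

[3] `<path>` regular polygon, #ff0000→engrave S115 F3214: (75.36,68.59) → (12.20,65.43) → (41.05,121.70) → (75.36,68.59) (closed)

[4] `<polyline>` open polyline, #ff0000→engrave S115 F3214: (99.66,28.52) → (50.84,76.45) → (81.08,34.13) → (85.12,109.90) → (104.87,20.08) → (75.43,124.05)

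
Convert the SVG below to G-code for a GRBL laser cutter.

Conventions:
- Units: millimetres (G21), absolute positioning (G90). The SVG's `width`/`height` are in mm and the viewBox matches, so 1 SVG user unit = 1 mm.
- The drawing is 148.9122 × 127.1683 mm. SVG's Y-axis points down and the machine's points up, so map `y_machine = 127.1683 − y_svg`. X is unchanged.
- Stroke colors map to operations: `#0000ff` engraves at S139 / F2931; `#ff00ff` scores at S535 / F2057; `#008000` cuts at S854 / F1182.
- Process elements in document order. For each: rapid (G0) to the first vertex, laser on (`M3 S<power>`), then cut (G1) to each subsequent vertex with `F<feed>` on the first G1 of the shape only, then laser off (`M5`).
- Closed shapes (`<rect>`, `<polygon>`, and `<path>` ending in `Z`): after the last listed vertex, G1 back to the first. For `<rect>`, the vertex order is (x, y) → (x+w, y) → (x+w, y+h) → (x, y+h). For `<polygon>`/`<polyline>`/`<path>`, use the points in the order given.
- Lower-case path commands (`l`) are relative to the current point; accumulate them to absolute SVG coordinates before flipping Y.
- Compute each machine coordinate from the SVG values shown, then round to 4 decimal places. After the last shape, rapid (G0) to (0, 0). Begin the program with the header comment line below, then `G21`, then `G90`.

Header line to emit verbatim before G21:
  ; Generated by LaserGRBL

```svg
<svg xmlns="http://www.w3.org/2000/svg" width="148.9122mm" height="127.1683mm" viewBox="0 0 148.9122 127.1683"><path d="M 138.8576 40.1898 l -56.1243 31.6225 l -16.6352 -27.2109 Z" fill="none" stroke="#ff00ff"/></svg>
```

1 u = 1 mm; y_m = 127.1683 − y.

[1] `<path>` closed polygon, #ff00ff→score S535 F2057: (138.8576,86.9785) → (82.7333,55.3560) → (66.0981,82.5669) → (138.8576,86.9785) (closed)

; Generated by LaserGRBL
G21
G90
G0 X138.8576 Y86.9785
M3 S535
G1 X82.7333 Y55.3560 F2057
G1 X66.0981 Y82.5669
G1 X138.8576 Y86.9785
M5
G0 X0.0000 Y0.0000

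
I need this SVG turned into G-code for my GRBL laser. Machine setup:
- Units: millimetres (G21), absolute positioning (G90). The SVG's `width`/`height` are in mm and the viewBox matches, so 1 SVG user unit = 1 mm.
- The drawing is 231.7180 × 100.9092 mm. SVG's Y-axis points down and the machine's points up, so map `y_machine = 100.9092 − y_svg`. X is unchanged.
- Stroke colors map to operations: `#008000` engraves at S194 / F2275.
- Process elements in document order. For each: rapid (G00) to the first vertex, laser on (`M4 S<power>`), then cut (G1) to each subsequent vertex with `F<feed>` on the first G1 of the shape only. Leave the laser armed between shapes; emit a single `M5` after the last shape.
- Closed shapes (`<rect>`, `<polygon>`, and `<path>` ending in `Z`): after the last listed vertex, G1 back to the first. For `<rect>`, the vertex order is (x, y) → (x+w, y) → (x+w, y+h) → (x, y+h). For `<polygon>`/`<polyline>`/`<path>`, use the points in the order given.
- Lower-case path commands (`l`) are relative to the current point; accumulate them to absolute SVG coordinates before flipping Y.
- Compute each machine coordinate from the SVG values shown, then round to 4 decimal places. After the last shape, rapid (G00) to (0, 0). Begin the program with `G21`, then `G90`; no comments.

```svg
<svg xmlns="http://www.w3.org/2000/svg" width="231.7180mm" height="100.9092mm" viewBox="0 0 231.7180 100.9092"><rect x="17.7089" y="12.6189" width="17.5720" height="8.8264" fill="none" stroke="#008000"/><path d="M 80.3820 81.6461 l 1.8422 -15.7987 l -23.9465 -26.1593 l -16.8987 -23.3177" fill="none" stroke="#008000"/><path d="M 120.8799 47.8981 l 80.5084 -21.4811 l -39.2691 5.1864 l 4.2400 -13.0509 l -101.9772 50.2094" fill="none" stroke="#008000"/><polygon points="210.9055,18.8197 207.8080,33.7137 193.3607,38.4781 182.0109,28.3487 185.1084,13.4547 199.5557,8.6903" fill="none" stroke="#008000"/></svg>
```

G21
G90
G00 X17.7089 Y88.2903
M4 S194
G1 X35.2809 Y88.2903 F2275
G1 X35.2809 Y79.4639
G1 X17.7089 Y79.4639
G1 X17.7089 Y88.2903
G00 X80.3820 Y19.2631
M4 S194
G1 X82.2242 Y35.0618 F2275
G1 X58.2777 Y61.2211
G1 X41.3790 Y84.5388
G00 X120.8799 Y53.0111
M4 S194
G1 X201.3883 Y74.4922 F2275
G1 X162.1192 Y69.3058
G1 X166.3592 Y82.3567
G1 X64.3820 Y32.1473
G00 X210.9055 Y82.0895
M4 S194
G1 X207.8080 Y67.1955 F2275
G1 X193.3607 Y62.4311
G1 X182.0109 Y72.5605
G1 X185.1084 Y87.4545
G1 X199.5557 Y92.2189
G1 X210.9055 Y82.0895
M5
G00 X0.0000 Y0.0000

1 u = 1 mm; y_m = 100.9092 − y.

[1] `<rect>` rectangle, #008000→engrave S194 F2275: (17.7089,88.2903) → (35.2809,88.2903) → (35.2809,79.4639) → (17.7089,79.4639) → (17.7089,88.2903) (closed)

[2] `<path>` open polyline, #008000→engrave S194 F2275: (80.3820,19.2631) → (82.2242,35.0618) → (58.2777,61.2211) → (41.3790,84.5388)

[3] `<path>` open polyline, #008000→engrave S194 F2275: (120.8799,53.0111) → (201.3883,74.4922) → (162.1192,69.3058) → (166.3592,82.3567) → (64.3820,32.1473)

[4] `<polygon>` regular polygon, #008000→engrave S194 F2275: (210.9055,82.0895) → (207.8080,67.1955) → (193.3607,62.4311) → (182.0109,72.5605) → (185.1084,87.4545) → (199.5557,92.2189) → (210.9055,82.0895) (closed)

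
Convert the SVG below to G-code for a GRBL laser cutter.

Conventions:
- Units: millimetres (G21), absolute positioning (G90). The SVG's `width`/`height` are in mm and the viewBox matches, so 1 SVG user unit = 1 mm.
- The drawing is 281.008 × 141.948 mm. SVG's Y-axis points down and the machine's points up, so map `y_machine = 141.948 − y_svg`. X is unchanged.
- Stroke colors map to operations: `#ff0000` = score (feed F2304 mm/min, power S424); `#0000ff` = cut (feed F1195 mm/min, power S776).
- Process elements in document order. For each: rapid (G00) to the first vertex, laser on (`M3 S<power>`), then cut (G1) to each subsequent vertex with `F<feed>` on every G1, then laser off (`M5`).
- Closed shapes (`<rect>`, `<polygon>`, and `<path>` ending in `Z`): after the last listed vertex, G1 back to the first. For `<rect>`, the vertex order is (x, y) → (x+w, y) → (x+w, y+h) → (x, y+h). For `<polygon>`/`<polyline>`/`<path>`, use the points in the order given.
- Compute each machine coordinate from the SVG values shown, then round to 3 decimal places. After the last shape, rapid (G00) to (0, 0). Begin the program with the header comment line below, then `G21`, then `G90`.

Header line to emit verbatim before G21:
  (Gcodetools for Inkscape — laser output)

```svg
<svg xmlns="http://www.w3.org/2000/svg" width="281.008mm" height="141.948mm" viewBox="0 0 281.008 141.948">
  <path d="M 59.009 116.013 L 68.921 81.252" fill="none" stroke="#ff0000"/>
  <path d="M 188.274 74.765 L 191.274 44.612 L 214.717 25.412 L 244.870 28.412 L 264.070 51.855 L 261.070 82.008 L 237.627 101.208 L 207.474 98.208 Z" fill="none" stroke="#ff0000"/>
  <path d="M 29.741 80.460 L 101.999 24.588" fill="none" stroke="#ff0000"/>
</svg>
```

(Gcodetools for Inkscape — laser output)
G21
G90
G00 X59.009 Y25.935
M3 S424
G1 X68.921 Y60.696 F2304
M5
G00 X188.274 Y67.183
M3 S424
G1 X191.274 Y97.336 F2304
G1 X214.717 Y116.536 F2304
G1 X244.870 Y113.536 F2304
G1 X264.070 Y90.093 F2304
G1 X261.070 Y59.940 F2304
G1 X237.627 Y40.740 F2304
G1 X207.474 Y43.740 F2304
G1 X188.274 Y67.183 F2304
M5
G00 X29.741 Y61.488
M3 S424
G1 X101.999 Y117.360 F2304
M5
G00 X0.000 Y0.000

viewBox `0 0 281.008 141.948` with mm width/height → 1 unit = 1 mm. Flip: y_m = 141.948 − y_svg.

**Shape 1** — `<path>` line segment, stroke `#ff0000` → score (S424, F2304). Machine vertices: (59.009,25.935) → (68.921,60.696). Open path.

**Shape 2** — `<path>` regular polygon, stroke `#ff0000` → score (S424, F2304). Machine vertices: (188.274,67.183) → (191.274,97.336) → (214.717,116.536) → (244.870,113.536) → (264.070,90.093) → (261.070,59.940) → (237.627,40.740) → (207.474,43.740) → (188.274,67.183). Closed: final G1 returns to the first vertex.

**Shape 3** — `<path>` line segment, stroke `#ff0000` → score (S424, F2304). Machine vertices: (29.741,61.488) → (101.999,117.360). Open path.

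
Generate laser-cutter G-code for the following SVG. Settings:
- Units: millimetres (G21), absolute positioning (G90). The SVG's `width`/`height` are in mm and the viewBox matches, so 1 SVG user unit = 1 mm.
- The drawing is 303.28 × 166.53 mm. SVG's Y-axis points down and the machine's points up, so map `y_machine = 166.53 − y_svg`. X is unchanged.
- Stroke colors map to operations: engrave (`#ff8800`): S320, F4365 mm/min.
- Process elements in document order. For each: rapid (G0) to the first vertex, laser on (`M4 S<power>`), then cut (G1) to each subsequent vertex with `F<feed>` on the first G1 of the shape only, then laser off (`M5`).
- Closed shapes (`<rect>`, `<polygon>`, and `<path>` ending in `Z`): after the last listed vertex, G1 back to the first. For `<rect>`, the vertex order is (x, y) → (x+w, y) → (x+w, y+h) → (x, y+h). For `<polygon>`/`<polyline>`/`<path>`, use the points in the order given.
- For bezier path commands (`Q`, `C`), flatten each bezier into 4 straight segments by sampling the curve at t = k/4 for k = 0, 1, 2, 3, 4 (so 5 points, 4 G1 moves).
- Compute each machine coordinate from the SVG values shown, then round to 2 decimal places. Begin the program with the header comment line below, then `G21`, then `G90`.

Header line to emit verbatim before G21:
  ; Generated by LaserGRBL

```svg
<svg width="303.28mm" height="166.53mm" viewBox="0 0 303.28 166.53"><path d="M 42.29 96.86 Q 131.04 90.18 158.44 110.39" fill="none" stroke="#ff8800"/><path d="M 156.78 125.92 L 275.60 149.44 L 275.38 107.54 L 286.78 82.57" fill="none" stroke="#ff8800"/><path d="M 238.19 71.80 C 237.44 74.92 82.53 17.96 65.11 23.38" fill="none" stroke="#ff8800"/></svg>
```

; Generated by LaserGRBL
G21
G90
G0 X42.29 Y69.67
M4 S320
G1 X82.83 Y71.33 F4365
G1 X115.70 Y69.63
G1 X140.91 Y64.56
G1 X158.44 Y56.14
M5
G0 X156.78 Y40.61
M4 S320
G1 X275.60 Y17.09 F4365
G1 X275.38 Y58.99
G1 X286.78 Y83.96
M5
G0 X238.19 Y94.73
M4 S320
G1 X213.28 Y101.74 F4365
G1 X157.90 Y119.80
G1 X99.40 Y137.43
G1 X65.11 Y143.15
M5

1 u = 1 mm; y_m = 166.53 − y.

[1] `<path>` quadratic bezier, #ff8800→engrave S320 F4365: (42.29,69.67) → (82.83,71.33) → (115.70,69.63) → (140.91,64.56) → (158.44,56.14)

[2] `<path>` open polyline, #ff8800→engrave S320 F4365: (156.78,40.61) → (275.60,17.09) → (275.38,58.99) → (286.78,83.96)

[3] `<path>` cubic bezier, #ff8800→engrave S320 F4365: (238.19,94.73) → (213.28,101.74) → (157.90,119.80) → (99.40,137.43) → (65.11,143.15)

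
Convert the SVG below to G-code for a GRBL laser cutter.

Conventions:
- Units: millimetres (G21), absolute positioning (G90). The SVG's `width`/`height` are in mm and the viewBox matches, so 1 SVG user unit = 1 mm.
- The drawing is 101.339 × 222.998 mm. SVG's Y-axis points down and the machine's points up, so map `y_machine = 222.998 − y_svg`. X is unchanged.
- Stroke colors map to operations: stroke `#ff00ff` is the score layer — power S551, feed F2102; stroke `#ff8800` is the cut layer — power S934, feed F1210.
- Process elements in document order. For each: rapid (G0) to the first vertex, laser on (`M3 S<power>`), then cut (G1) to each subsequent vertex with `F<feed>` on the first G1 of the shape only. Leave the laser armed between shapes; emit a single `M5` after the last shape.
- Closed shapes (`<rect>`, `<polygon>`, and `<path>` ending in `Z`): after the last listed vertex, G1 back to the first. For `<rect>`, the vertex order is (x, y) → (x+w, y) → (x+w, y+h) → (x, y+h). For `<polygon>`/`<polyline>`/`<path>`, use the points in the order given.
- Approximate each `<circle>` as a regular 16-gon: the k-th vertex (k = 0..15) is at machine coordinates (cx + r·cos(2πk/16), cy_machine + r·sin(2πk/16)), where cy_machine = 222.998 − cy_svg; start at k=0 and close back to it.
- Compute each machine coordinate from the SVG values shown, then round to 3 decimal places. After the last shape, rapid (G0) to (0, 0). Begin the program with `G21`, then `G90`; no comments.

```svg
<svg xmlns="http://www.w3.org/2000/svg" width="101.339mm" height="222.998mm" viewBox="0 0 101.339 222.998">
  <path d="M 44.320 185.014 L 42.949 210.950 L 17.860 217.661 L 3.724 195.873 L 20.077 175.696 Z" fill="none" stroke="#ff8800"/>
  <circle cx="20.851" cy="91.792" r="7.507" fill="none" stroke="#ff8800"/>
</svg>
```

G21
G90
G0 X44.320 Y37.984
M3 S934
G1 X42.949 Y12.048 F1210
G1 X17.860 Y5.337
G1 X3.724 Y27.125
G1 X20.077 Y47.302
G1 X44.320 Y37.984
G0 X28.358 Y131.206
M3 S934
G1 X27.787 Y134.079 F1210
G1 X26.159 Y136.514
G1 X23.724 Y138.142
G1 X20.851 Y138.713
G1 X17.978 Y138.142
G1 X15.543 Y136.514
G1 X13.915 Y134.079
G1 X13.344 Y131.206
G1 X13.915 Y128.333
G1 X15.543 Y125.898
G1 X17.978 Y124.270
G1 X20.851 Y123.699
G1 X23.724 Y124.270
G1 X26.159 Y125.898
G1 X27.787 Y128.333
G1 X28.358 Y131.206
M5
G0 X0.000 Y0.000

viewBox `0 0 101.339 222.998` with mm width/height → 1 unit = 1 mm. Flip: y_m = 222.998 − y_svg.

**Shape 1** — `<path>` regular polygon, stroke `#ff8800` → cut (S934, F1210). Machine vertices: (44.320,37.984) → (42.949,12.048) → (17.860,5.337) → (3.724,27.125) → (20.077,47.302) → (44.320,37.984). Closed: final G1 returns to the first vertex.

**Shape 2** — `<circle>` circle, stroke `#ff8800` → cut (S934, F1210). Machine vertices: (28.358,131.206) → (27.787,134.079) → (26.159,136.514) → (23.724,138.142) → (20.851,138.713) → (17.978,138.142) → (15.543,136.514) → (13.915,134.079) → (13.344,131.206) → (13.915,128.333) → (15.543,125.898) → (17.978,124.270) → (20.851,123.699) → (23.724,124.270) → (26.159,125.898) → (27.787,128.333) → (28.358,131.206). Closed: final G1 returns to the first vertex.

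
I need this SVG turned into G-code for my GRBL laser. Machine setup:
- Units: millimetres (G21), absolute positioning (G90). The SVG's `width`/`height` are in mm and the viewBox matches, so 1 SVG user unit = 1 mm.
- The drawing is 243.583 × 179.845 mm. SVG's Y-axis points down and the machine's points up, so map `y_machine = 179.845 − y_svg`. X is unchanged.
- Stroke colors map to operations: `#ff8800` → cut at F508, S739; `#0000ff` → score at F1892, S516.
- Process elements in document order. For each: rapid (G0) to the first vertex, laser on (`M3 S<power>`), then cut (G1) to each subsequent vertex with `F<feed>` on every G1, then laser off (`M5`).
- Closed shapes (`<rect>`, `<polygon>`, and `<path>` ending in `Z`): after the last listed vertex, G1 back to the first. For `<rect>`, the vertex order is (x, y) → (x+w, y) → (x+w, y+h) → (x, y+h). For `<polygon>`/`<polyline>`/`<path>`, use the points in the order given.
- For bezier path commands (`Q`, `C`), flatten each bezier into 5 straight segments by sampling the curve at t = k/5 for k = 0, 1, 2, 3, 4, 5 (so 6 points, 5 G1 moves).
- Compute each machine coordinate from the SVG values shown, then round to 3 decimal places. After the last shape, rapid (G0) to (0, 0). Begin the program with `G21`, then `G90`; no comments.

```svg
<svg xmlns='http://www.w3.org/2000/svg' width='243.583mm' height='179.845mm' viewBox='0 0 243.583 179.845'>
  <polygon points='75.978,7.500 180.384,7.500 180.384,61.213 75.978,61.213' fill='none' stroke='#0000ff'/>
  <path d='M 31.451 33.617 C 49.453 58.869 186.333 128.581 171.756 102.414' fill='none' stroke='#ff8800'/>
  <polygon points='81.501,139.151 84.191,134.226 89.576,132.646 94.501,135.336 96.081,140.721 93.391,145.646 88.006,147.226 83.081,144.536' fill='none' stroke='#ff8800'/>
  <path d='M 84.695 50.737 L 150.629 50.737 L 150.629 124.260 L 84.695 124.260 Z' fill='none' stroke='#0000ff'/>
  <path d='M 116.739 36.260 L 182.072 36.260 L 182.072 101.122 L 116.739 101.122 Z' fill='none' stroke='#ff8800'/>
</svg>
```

G21
G90
G0 X75.978 Y172.345
M3 S516
G1 X180.384 Y172.345 F1892
G1 X180.384 Y118.632 F1892
G1 X75.978 Y118.632 F1892
G1 X75.978 Y172.345 F1892
M5
G0 X31.451 Y146.228
M3 S739
G1 X54.355 Y126.864 F508
G1 X92.813 Y103.566 F508
G1 X133.850 Y83.071 F508
G1 X164.490 Y72.114 F508
G1 X171.756 Y77.431 F508
M5
G0 X81.501 Y40.694
M3 S739
G1 X84.191 Y45.619 F508
G1 X89.576 Y47.199 F508
G1 X94.501 Y44.509 F508
G1 X96.081 Y39.124 F508
G1 X93.391 Y34.199 F508
G1 X88.006 Y32.619 F508
G1 X83.081 Y35.309 F508
G1 X81.501 Y40.694 F508
M5
G0 X84.695 Y129.108
M3 S516
G1 X150.629 Y129.108 F1892
G1 X150.629 Y55.585 F1892
G1 X84.695 Y55.585 F1892
G1 X84.695 Y129.108 F1892
M5
G0 X116.739 Y143.585
M3 S739
G1 X182.072 Y143.585 F508
G1 X182.072 Y78.723 F508
G1 X116.739 Y78.723 F508
G1 X116.739 Y143.585 F508
M5
G0 X0.000 Y0.000

viewBox `0 0 243.583 179.845` with mm width/height → 1 unit = 1 mm. Flip: y_m = 179.845 − y_svg.

**Shape 1** — `<polygon>` rectangle, stroke `#0000ff` → score (S516, F1892). Machine vertices: (75.978,172.345) → (180.384,172.345) → (180.384,118.632) → (75.978,118.632) → (75.978,172.345). Closed: final G1 returns to the first vertex.

**Shape 2** — `<path>` cubic bezier, stroke `#ff8800` → cut (S739, F508). Control points (SVG): P0=(31.451,33.617), P1=(49.453,58.869), P2=(186.333,128.581), P3=(171.756,102.414); sampled at t=k/5. Machine vertices: (31.451,146.228) → (54.355,126.864) → (92.813,103.566) → (133.850,83.071) → (164.490,72.114) → (171.756,77.431). Open path.

**Shape 3** — `<polygon>` regular polygon, stroke `#ff8800` → cut (S739, F508). Machine vertices: (81.501,40.694) → (84.191,45.619) → (89.576,47.199) → (94.501,44.509) → (96.081,39.124) → (93.391,34.199) → (88.006,32.619) → (83.081,35.309) → (81.501,40.694). Closed: final G1 returns to the first vertex.

**Shape 4** — `<path>` rectangle, stroke `#0000ff` → score (S516, F1892). Machine vertices: (84.695,129.108) → (150.629,129.108) → (150.629,55.585) → (84.695,55.585) → (84.695,129.108). Closed: final G1 returns to the first vertex.

**Shape 5** — `<path>` rectangle, stroke `#ff8800` → cut (S739, F508). Machine vertices: (116.739,143.585) → (182.072,143.585) → (182.072,78.723) → (116.739,78.723) → (116.739,143.585). Closed: final G1 returns to the first vertex.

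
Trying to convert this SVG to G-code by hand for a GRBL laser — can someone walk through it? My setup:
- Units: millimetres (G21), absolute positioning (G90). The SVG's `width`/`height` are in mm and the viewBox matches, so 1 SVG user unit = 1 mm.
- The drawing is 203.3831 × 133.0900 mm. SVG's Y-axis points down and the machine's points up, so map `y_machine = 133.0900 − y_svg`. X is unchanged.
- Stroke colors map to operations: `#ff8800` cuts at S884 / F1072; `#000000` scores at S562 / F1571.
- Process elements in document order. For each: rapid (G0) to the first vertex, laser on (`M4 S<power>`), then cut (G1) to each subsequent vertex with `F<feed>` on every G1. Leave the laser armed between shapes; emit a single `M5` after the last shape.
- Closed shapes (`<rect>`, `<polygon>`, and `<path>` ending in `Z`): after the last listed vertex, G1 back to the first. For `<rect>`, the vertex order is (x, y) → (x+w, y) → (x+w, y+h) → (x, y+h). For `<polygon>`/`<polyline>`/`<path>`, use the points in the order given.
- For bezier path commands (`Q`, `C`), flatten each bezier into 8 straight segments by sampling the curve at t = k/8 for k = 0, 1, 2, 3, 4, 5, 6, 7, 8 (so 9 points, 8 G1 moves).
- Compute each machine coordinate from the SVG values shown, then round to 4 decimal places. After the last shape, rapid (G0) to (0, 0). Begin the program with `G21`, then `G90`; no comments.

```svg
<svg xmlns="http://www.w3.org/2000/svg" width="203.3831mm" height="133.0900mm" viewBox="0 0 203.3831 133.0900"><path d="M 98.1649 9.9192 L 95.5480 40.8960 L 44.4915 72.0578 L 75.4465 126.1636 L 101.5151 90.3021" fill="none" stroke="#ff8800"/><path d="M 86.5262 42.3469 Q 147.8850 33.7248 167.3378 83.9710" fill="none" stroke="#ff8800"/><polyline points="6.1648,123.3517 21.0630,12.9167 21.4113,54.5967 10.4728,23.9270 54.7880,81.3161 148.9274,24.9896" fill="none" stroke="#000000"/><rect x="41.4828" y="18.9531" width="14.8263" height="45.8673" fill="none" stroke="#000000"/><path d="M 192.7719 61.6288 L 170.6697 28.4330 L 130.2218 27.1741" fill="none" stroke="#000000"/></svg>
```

1 u = 1 mm; y_m = 133.0900 − y.

[1] `<path>` open polyline, #ff8800→cut S884 F1072: (98.1649,123.1708) → (95.5480,92.1940) → (44.4915,61.0322) → (75.4465,6.9264) → (101.5151,42.7879)

[2] `<path>` quadratic bezier, #ff8800→cut S884 F1072: (86.5262,90.7431) → (101.2111,91.9788) → (114.5865,91.3749) → (126.6523,88.9313) → (137.4085,84.6481) → (146.8552,78.5253) → (154.9923,70.5628) → (161.8198,60.7607) → (167.3378,49.1190)

[3] `<polyline>` open polyline, #000000→score S562 F1571: (6.1648,9.7383) → (21.0630,120.1733) → (21.4113,78.4933) → (10.4728,109.1630) → (54.7880,51.7739) → (148.9274,108.1004)

[4] `<rect>` rectangle, #000000→score S562 F1571: (41.4828,114.1369) → (56.3091,114.1369) → (56.3091,68.2696) → (41.4828,68.2696) → (41.4828,114.1369) (closed)

[5] `<path>` open polyline, #000000→score S562 F1571: (192.7719,71.4612) → (170.6697,104.6570) → (130.2218,105.9159)

G21
G90
G0 X98.1649 Y123.1708
M4 S884
G1 X95.5480 Y92.1940 F1072
G1 X44.4915 Y61.0322 F1072
G1 X75.4465 Y6.9264 F1072
G1 X101.5151 Y42.7879 F1072
G0 X86.5262 Y90.7431
M4 S884
G1 X101.2111 Y91.9788 F1072
G1 X114.5865 Y91.3749 F1072
G1 X126.6523 Y88.9313 F1072
G1 X137.4085 Y84.6481 F1072
G1 X146.8552 Y78.5253 F1072
G1 X154.9923 Y70.5628 F1072
G1 X161.8198 Y60.7607 F1072
G1 X167.3378 Y49.1190 F1072
G0 X6.1648 Y9.7383
M4 S562
G1 X21.0630 Y120.1733 F1571
G1 X21.4113 Y78.4933 F1571
G1 X10.4728 Y109.1630 F1571
G1 X54.7880 Y51.7739 F1571
G1 X148.9274 Y108.1004 F1571
G0 X41.4828 Y114.1369
M4 S562
G1 X56.3091 Y114.1369 F1571
G1 X56.3091 Y68.2696 F1571
G1 X41.4828 Y68.2696 F1571
G1 X41.4828 Y114.1369 F1571
G0 X192.7719 Y71.4612
M4 S562
G1 X170.6697 Y104.6570 F1571
G1 X130.2218 Y105.9159 F1571
M5
G0 X0.0000 Y0.0000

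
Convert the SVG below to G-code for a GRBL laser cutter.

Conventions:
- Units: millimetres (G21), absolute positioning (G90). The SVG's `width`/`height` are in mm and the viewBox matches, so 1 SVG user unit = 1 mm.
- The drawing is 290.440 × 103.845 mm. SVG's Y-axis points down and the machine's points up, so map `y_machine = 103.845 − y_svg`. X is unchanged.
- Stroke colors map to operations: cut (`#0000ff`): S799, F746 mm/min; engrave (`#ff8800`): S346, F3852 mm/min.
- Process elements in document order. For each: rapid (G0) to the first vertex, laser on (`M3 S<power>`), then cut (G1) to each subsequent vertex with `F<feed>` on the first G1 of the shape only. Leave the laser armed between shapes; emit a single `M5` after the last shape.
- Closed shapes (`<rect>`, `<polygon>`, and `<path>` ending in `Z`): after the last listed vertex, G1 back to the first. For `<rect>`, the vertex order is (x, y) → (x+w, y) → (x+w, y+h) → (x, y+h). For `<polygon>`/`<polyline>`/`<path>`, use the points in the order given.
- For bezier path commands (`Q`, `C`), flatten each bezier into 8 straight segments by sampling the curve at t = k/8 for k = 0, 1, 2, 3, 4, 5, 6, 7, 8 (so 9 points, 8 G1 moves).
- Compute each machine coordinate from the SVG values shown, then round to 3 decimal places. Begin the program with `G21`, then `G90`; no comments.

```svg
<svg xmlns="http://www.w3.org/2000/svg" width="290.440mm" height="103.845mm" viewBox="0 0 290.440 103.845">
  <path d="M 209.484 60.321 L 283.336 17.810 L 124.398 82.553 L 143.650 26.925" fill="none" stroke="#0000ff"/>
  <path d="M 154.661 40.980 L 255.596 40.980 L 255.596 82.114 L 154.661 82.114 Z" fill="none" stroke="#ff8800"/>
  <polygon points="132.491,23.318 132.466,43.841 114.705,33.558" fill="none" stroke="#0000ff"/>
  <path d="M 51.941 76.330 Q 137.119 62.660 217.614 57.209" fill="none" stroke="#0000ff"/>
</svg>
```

Since the viewBox matches the mm dimensions, user units are millimetres directly. The only transform is the Y-flip y_m = 103.845 − y_svg.

Shape 1 is a open polyline drawn with `<path>`. Its stroke #0000ff means cut at S799, F746. After flipping Y the toolpath is (209.484,43.524) → (283.336,86.035) → (124.398,21.292) → (143.650,76.920).

Shape 2 is a rectangle drawn with `<path>`. Its stroke #ff8800 means engrave at S346, F3852. After flipping Y the toolpath is (154.661,62.865) → (255.596,62.865) → (255.596,21.731) → (154.661,21.731) → (154.661,62.865), returning to the start.

Shape 3 is a regular polygon drawn with `<polygon>`. Its stroke #0000ff means cut at S799, F746. After flipping Y the toolpath is (132.491,80.527) → (132.466,60.004) → (114.705,70.287) → (132.491,80.527), returning to the start.

Shape 4 is a quadratic bezier drawn with `<path>`. Its stroke #0000ff means cut at S799, F746. After flipping Y the toolpath is (51.941,27.515) → (73.162,30.804) → (94.237,33.836) → (115.166,36.612) → (135.948,39.130) → (156.584,41.392) → (177.074,43.397) → (197.417,45.145) → (217.614,46.636).

G21
G90
G0 X209.484 Y43.524
M3 S799
G1 X283.336 Y86.035 F746
G1 X124.398 Y21.292
G1 X143.650 Y76.920
G0 X154.661 Y62.865
M3 S346
G1 X255.596 Y62.865 F3852
G1 X255.596 Y21.731
G1 X154.661 Y21.731
G1 X154.661 Y62.865
G0 X132.491 Y80.527
M3 S799
G1 X132.466 Y60.004 F746
G1 X114.705 Y70.287
G1 X132.491 Y80.527
G0 X51.941 Y27.515
M3 S799
G1 X73.162 Y30.804 F746
G1 X94.237 Y33.836
G1 X115.166 Y36.612
G1 X135.948 Y39.130
G1 X156.584 Y41.392
G1 X177.074 Y43.397
G1 X197.417 Y45.145
G1 X217.614 Y46.636
M5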